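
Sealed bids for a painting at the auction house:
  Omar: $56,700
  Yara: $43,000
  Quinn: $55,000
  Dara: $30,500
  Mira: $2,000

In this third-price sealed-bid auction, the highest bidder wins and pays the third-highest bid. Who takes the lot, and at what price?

Bids in order: 56,700 (Omar) > 55,000 (Quinn) > 43,000 (Yara) > 30,500 (Dara) > 2,000 (Mira)
Omar is highest; pays the third-highest bid, $43,000.

Omar pays $43,000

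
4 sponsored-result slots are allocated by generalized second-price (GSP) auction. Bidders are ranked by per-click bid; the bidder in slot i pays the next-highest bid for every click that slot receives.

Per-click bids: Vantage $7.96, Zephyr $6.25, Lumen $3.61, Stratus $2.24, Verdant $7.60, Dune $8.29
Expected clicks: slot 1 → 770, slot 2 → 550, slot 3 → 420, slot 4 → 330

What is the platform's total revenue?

Per-click bids in order: $8.29 (Dune) > $7.96 (Vantage) > $7.60 (Verdant) > $6.25 (Zephyr) > $3.61 (Lumen) > …
Slot 1: Dune pays $7.96 × 770 = $6129.20
Slot 2: Vantage pays $7.60 × 550 = $4180.00
Slot 3: Verdant pays $6.25 × 420 = $2625.00
Slot 4: Zephyr pays $3.61 × 330 = $1191.30
Total = $14125.50

Total revenue: $14125.50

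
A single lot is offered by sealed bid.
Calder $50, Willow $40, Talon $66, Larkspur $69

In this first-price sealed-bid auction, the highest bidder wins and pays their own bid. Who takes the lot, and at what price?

Sorting bids: 69 (Larkspur) > 66 (Talon) > 50 (Calder) > 40 (Willow)
Larkspur is highest → pays own bid, $69.

Larkspur pays $69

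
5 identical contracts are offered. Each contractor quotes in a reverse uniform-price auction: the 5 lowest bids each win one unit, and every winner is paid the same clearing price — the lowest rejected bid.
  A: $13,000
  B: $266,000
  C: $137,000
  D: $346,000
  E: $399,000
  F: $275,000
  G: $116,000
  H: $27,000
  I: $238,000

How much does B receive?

Ordering the bids: 13,000 (A), 27,000 (H), 116,000 (G), 137,000 (C), 238,000 (I), 266,000 (B), 275,000 (F), …
Winners (5 units): A, H, G, C, I.
Clearing price = lowest rejected bid = $266,000.
B does not win → is paid $0.

B is paid $0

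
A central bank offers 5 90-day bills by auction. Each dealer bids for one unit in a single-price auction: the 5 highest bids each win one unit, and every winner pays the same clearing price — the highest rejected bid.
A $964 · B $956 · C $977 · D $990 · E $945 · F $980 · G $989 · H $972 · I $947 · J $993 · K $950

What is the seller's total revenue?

Bids ranked high→low: 993 (J), 990 (D), 989 (G), 980 (F), 977 (C), 972 (H), 964 (A), …
The 5 highest are J, D, G, F, C.
Highest unsuccessful bid: $972 → clearing price.
Total revenue = 5 × $972 = $4,860.

Total revenue: $4,860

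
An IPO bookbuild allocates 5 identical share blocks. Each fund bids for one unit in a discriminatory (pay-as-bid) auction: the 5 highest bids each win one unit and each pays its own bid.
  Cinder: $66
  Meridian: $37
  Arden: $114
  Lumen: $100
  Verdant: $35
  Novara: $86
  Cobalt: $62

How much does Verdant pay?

Sorting: 114 (Arden), 100 (Lumen), 86 (Novara), 66 (Cinder), 62 (Cobalt), 37 (Meridian), 35 (Verdant)
Top 5: Arden, Lumen, Novara, Cinder, Cobalt.
Verdant does not win → $0.

Verdant pays $0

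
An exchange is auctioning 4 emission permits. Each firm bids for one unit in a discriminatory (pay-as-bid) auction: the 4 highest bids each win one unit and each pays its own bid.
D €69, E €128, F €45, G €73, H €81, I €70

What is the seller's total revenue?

Total revenue: €352

Bids ranked high→low: 128 (E), 81 (H), 73 (G), 70 (I), 69 (D), 45 (F)
Top 4: E, H, G, I.
Total revenue = 128 + 81 + 73 + 70 = €352.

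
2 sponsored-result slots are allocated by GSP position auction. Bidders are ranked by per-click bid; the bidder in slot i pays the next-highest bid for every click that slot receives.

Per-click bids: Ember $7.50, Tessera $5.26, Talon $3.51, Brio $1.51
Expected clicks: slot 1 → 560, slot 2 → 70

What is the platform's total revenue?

Total revenue: $3191.30

Ranked by bid: $7.50 (Ember) > $5.26 (Tessera) > $3.51 (Talon) > …
Slot 1: Ember pays $5.26 × 560 = $2945.60
Slot 2: Tessera pays $3.51 × 70 = $245.70
Total = $3191.30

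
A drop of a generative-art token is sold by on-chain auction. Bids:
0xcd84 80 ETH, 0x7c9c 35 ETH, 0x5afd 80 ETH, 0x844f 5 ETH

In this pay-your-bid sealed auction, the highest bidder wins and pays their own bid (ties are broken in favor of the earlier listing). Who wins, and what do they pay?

Rule: the highest bidder wins and pays their own bid.
Sorting bids: 80 (0xcd84) > 80 (0x5afd) > 35 (0x7c9c) > 5 (0x844f)
Tie at 80 ETH → 0xcd84 wins by tie-break.
First-price: 0xcd84 pays what they bid, 80 ETH.

0xcd84 pays 80 ETH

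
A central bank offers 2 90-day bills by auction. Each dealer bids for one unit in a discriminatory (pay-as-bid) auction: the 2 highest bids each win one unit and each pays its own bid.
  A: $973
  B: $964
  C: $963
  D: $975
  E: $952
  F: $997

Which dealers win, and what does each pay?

Bids ranked high→low: 997 (F), 975 (D), 973 (A), 964 (B), …
The 2 highest are F, D.
Each winner pays its own bid: F $997, D $975.

F $997, D $975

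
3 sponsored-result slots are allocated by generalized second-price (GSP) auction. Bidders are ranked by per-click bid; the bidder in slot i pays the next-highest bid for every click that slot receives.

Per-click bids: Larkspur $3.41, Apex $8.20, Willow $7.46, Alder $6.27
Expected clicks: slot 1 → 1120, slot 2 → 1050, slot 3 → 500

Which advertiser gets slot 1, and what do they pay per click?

Apex; $7.46 per click

Ranked by bid: $8.20 (Apex) > $7.46 (Willow) > $6.27 (Alder) > $3.41 (Larkspur)
Slot 1 goes to the first-ranked bidder, Apex, who pays the next bid down: $7.46/click.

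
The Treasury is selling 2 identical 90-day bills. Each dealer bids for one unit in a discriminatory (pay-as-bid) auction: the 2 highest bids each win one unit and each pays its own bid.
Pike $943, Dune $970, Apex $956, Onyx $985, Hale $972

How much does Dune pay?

Bids ranked high→low: 985 (Onyx), 972 (Hale), 970 (Dune), 956 (Apex), …
The 2 highest are Onyx, Hale.
Dune does not win → $0.

Dune pays $0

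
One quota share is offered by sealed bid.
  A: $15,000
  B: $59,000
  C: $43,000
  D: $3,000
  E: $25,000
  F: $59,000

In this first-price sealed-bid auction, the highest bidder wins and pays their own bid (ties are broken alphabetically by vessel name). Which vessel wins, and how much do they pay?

Sorting bids: 59,000 (B) > 59,000 (F) > 43,000 (C) > 25,000 (E) > 15,000 (A) > 3,000 (D)
B and F tie at $59,000; tie-break gives it to B.
B is highest → pays own bid, $59,000.

B pays $59,000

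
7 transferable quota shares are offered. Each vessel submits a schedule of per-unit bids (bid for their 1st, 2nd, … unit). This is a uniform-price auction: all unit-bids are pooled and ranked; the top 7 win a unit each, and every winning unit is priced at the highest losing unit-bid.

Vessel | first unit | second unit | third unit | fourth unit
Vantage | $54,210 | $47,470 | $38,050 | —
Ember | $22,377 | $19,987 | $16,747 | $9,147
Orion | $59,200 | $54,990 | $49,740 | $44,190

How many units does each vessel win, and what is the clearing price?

Merging the schedules and taking the best 7: 59,200 (Orion-1), 54,990 (Orion-2), 54,210 (Vantage-1), 49,740 (Orion-3), 47,470 (Vantage-2), 44,190 (Orion-4), 38,050 (Vantage-3)
First bid not allocated: $22,377.
Allocation: Orion 4, Vantage 3.

Orion 4, Vantage 3; clearing price $22,377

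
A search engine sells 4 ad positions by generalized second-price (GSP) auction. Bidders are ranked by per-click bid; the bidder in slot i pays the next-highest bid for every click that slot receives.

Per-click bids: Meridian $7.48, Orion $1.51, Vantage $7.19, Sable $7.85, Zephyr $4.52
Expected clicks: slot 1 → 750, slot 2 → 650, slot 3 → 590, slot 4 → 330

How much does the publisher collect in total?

Sorting advertisers: $7.85 (Sable) > $7.48 (Meridian) > $7.19 (Vantage) > $4.52 (Zephyr) > $1.51 (Orion)
Slot 1: Sable pays $7.48 × 750 = $5610.00
Slot 2: Meridian pays $7.19 × 650 = $4673.50
Slot 3: Vantage pays $4.52 × 590 = $2666.80
Slot 4: Zephyr pays $1.51 × 330 = $498.30
Total = $13448.60

Total revenue: $13448.60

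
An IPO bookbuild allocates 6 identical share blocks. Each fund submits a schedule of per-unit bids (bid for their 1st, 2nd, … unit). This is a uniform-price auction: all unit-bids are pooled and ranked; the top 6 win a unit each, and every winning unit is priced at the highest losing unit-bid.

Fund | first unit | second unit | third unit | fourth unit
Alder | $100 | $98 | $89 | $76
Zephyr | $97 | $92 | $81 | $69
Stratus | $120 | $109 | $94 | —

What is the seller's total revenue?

All unit-bids, highest first — top 6: 120 (Stratus-1), 109 (Stratus-2), 100 (Alder-1), 98 (Alder-2), 97 (Zephyr-1), 94 (Stratus-3)
First bid not allocated: $92.
Allocation: Alder 2, Stratus 3, Zephyr 1. Every unit priced at $92.
Revenue = 6 × 92 = $552.

Total revenue: $552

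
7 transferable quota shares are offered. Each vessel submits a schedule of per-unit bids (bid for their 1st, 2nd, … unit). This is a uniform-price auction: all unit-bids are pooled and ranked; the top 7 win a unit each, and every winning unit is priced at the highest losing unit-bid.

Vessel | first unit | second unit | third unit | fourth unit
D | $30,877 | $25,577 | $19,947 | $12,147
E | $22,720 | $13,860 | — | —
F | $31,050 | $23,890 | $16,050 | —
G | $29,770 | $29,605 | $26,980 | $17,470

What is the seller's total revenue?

Total revenue: $159,040

All unit-bids, highest first — top 7: 31,050 (F-1), 30,877 (D-1), 29,770 (G-1), 29,605 (G-2), 26,980 (G-3), 25,577 (D-2), 23,890 (F-2)
First bid not allocated: $22,720.
Allocation: D 2, F 2, G 3. Every unit priced at $22,720.
Revenue = 7 × 22,720 = $159,040.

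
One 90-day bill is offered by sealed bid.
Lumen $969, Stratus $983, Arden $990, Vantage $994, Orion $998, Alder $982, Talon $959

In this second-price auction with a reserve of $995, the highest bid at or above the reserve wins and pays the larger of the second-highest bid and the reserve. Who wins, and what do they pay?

Orion pays $995

Bids in order: 998 (Orion) > 994 (Vantage) > 990 (Arden) > 983 (Stratus) > 982 (Alder) > 969 (Lumen) > …
Highest eligible bid: Orion at $998.
max(second-highest $994, reserve $995) = $995.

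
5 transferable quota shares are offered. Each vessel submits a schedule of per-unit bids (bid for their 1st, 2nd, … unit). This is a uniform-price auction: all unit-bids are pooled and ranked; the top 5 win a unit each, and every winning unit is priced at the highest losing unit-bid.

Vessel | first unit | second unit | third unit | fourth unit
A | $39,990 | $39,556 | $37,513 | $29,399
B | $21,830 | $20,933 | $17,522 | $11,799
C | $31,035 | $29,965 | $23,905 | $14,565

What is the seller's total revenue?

Total revenue: $146,995

Pooled unit-bids ranked (top 5): 39,990 (A-1), 39,556 (A-2), 37,513 (A-3), 31,035 (C-1), 29,965 (C-2)
The (k+1)-th unit-bid is $29,399.
Allocation: A 3, C 2. Every unit priced at $29,399.
Revenue = 5 × 29,399 = $146,995.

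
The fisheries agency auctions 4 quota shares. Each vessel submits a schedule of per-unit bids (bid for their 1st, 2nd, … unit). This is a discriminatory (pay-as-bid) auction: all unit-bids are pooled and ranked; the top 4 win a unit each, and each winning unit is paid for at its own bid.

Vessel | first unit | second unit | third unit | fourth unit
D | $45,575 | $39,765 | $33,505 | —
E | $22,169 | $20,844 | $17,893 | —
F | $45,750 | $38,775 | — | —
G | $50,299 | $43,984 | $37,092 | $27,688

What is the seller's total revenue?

Total revenue: $185,608

Merging the schedules and taking the best 4: 50,299 (G-1), 45,750 (F-1), 45,575 (D-1), 43,984 (G-2)
Next rejected bid: $39,765 (not a price — pay-as-bid).
Each winning unit pays its own bid.
Revenue = 50,299 + 45,750 + 45,575 + 43,984 = $185,608.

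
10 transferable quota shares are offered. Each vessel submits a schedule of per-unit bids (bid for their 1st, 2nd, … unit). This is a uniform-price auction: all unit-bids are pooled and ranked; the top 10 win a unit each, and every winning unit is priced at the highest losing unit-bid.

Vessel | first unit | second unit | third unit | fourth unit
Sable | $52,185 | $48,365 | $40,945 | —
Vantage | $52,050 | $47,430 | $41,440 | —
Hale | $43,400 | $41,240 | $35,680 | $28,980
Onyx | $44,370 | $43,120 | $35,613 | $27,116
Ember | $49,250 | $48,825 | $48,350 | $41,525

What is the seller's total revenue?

Pooled unit-bids ranked (top 10): 52,185 (Sable-1), 52,050 (Vantage-1), 49,250 (Ember-1), 48,825 (Ember-2), 48,365 (Sable-2), 48,350 (Ember-3), 47,430 (Vantage-2), 44,370 (Onyx-1), 43,400 (Hale-1), 43,120 (Onyx-2)
Highest rejected unit-bid = $41,525.
Allocation: Ember 3, Hale 1, Onyx 2, Sable 2, Vantage 2. Every unit priced at $41,525.
Revenue = 10 × 41,525 = $415,250.

Total revenue: $415,250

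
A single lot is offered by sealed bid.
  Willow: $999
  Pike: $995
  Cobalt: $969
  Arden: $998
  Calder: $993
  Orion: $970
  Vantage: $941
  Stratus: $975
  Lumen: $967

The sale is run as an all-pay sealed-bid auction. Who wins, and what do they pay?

Willow pays $999

Bids in order: 999 (Willow) > 998 (Arden) > 995 (Pike) > 993 (Calder) > 975 (Stratus) > 970 (Orion) > …
Willow wins with the top bid; all bids are sunk regardless.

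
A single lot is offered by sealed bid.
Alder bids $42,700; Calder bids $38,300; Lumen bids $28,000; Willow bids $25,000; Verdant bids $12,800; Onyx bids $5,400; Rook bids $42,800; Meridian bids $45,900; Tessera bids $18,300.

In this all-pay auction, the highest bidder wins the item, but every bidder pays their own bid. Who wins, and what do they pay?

Meridian pays $45,900

Bids ranked: 45,900 (Meridian) > 42,800 (Rook) > 42,700 (Alder) > 38,300 (Calder) > 28,000 (Lumen) > 25,000 (Willow) > …
Meridian wins with the top bid; all bids are sunk regardless.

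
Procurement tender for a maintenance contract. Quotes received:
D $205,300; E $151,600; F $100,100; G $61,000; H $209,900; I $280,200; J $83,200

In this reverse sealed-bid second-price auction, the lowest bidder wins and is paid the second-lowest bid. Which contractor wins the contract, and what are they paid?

G is paid $83,200

Rule: the lowest bidder wins and is paid the second-lowest bid.
Bids in order: 61,000 (G) < 83,200 (J) < 100,100 (F) < 151,600 (E) < 205,300 (D) < 209,900 (H) < …
Second-price: G is paid J's bid of $83,200.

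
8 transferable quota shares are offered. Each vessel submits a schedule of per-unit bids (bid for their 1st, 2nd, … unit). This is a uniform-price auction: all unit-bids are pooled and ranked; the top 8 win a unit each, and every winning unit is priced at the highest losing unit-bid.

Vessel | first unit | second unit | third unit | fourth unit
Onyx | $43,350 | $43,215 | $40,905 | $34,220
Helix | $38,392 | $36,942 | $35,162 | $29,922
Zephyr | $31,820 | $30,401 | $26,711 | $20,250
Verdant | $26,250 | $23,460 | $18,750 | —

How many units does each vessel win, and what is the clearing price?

Helix 3, Onyx 4, Zephyr 1; clearing price $30,401

Merging the schedules and taking the best 8: 43,350 (Onyx-1), 43,215 (Onyx-2), 40,905 (Onyx-3), 38,392 (Helix-1), 36,942 (Helix-2), 35,162 (Helix-3), 34,220 (Onyx-4), 31,820 (Zephyr-1)
First bid not allocated: $30,401.
Allocation: Helix 3, Onyx 4, Zephyr 1.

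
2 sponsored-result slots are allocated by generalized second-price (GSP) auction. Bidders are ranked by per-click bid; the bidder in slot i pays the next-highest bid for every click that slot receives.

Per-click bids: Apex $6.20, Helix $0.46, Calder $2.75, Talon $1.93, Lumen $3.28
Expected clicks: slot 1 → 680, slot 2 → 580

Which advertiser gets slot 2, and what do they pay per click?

Lumen; $2.75 per click

Sorting advertisers: $6.20 (Apex) > $3.28 (Lumen) > $2.75 (Calder) > …
Slot 2 goes to the second-ranked bidder, Lumen, who pays the next bid down: $2.75/click.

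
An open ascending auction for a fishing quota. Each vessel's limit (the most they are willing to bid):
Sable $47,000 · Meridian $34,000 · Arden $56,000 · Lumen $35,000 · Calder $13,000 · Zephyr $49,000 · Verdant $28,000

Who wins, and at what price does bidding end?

Limits ranked: 56,000 (Arden) > 49,000 (Zephyr) > 47,000 (Sable) > 35,000 (Lumen) > 34,000 (Meridian) > 28,000 (Verdant) > …
Bidding ends when Zephyr exits at $49,000; Arden takes it.

Arden wins at $49,000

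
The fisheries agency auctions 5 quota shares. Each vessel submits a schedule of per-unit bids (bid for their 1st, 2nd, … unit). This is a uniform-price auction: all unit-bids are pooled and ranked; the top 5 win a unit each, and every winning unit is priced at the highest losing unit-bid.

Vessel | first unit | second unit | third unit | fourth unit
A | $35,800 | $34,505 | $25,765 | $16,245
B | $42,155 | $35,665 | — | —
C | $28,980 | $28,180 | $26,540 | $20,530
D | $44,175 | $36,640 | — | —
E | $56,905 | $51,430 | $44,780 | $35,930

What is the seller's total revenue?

Merging the schedules and taking the best 5: 56,905 (E-1), 51,430 (E-2), 44,780 (E-3), 44,175 (D-1), 42,155 (B-1)
The (k+1)-th unit-bid is $36,640.
Allocation: B 1, D 1, E 3. Every unit priced at $36,640.
Revenue = 5 × 36,640 = $183,200.

Total revenue: $183,200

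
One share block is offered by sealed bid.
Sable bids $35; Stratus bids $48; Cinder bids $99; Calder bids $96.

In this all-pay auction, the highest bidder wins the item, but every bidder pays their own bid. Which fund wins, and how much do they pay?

Cinder pays $99

Bids ranked: 99 (Cinder) > 96 (Calder) > 48 (Stratus) > 35 (Sable)
Cinder wins with the top bid; all bids are sunk regardless.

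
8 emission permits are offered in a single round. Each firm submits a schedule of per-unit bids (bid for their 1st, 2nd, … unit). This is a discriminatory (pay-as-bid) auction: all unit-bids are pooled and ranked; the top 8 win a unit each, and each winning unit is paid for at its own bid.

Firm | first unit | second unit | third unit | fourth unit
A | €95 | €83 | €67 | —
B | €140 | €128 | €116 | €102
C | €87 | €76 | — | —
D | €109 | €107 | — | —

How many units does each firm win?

Pooled unit-bids ranked (top 8): 140 (B-1), 128 (B-2), 116 (B-3), 109 (D-1), 107 (D-2), 102 (B-4), 95 (A-1), 87 (C-1)
Next rejected bid: €83 (not a price — pay-as-bid).
Allocation: A 1, B 4, C 1, D 2.

A 1, B 4, C 1, D 2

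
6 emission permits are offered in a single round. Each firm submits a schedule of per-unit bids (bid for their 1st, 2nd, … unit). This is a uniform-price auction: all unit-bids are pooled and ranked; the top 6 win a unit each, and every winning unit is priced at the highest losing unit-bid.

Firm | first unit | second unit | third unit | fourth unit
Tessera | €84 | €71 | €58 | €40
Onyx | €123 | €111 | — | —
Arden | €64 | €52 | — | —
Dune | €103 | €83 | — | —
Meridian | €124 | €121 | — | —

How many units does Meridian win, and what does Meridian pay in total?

Meridian: 2 units, pays €166

All unit-bids, highest first — top 6: 124 (Meridian-1), 123 (Onyx-1), 121 (Meridian-2), 111 (Onyx-2), 103 (Dune-1), 84 (Tessera-1)
The (k+1)-th unit-bid is €83.
Meridian wins 2 unit(s) at €83 each.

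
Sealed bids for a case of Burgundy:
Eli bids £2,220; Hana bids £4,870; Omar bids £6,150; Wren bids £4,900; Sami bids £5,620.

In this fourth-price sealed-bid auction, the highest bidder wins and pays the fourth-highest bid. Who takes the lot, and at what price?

Omar pays £4,870

Fourth-price sealed-bid auction: the highest bidder wins and pays the fourth-highest bid.
Sorting bids: 6,150 (Omar) > 5,620 (Sami) > 4,900 (Wren) > 4,870 (Hana) > 2,220 (Eli)
Omar is highest; pays the fourth-highest bid, £4,870.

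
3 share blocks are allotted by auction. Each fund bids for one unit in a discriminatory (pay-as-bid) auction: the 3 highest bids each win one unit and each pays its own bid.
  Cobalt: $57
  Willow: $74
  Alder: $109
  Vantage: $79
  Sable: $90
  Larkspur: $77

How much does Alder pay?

Bids ranked high→low: 109 (Alder), 90 (Sable), 79 (Vantage), 77 (Larkspur), 74 (Willow), …
Winners (3 units): Alder, Sable, Vantage.
Alder wins → own bid $109.

Alder pays $109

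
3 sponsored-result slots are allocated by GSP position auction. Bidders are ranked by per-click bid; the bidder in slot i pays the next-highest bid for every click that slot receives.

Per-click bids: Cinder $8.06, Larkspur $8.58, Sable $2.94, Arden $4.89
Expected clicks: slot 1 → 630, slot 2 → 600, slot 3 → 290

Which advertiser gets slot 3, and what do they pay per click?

Arden; $2.94 per click

Ranked by bid: $8.58 (Larkspur) > $8.06 (Cinder) > $4.89 (Arden) > $2.94 (Sable)
Slot 3 goes to the third-ranked bidder, Arden, who pays the next bid down: $2.94/click.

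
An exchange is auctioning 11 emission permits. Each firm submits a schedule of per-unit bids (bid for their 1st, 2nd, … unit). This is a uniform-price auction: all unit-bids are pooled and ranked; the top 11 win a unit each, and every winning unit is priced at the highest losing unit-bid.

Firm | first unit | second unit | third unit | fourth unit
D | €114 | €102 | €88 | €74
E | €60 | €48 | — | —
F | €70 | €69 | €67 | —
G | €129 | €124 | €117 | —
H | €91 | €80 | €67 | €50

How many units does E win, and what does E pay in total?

E: 0 units, pays €0

Pooled unit-bids ranked (top 11): 129 (G-1), 124 (G-2), 117 (G-3), 114 (D-1), 102 (D-2), 91 (H-1), 88 (D-3), 80 (H-2), 74 (D-4), 70 (F-1), 69 (F-2)
First bid not allocated: €67.
E wins 0 unit(s) at €67 each.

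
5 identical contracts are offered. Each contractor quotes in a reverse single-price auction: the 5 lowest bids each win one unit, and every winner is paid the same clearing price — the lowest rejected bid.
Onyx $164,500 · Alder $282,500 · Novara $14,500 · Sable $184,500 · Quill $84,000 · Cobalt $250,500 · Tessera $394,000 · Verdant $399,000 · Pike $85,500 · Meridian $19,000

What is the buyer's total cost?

Total cost: $922,500

Sorting: 14,500 (Novara), 19,000 (Meridian), 84,000 (Quill), 85,500 (Pike), 164,500 (Onyx), 184,500 (Sable), 250,500 (Cobalt), …
Lowest 5: Novara, Meridian, Quill, Pike, Onyx.
Lowest unsuccessful bid: $184,500 → clearing price.
Total cost = 5 × $184,500 = $922,500.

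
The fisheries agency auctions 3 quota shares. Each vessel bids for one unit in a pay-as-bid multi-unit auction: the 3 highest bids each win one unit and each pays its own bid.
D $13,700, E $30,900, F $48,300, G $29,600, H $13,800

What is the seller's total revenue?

Bids ranked high→low: 48,300 (F), 30,900 (E), 29,600 (G), 13,800 (H), 13,700 (D)
Winners (3 units): F, E, G.
Total revenue = 48,300 + 30,900 + 29,600 = $108,800.

Total revenue: $108,800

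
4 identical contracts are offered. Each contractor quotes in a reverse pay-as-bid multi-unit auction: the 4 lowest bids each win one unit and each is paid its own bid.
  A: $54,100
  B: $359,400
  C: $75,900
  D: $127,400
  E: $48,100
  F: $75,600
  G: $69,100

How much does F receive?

Sorting: 48,100 (E), 54,100 (A), 69,100 (G), 75,600 (F), 75,900 (C), 127,400 (D), …
Winners (4 units): E, A, G, F.
F wins → own bid $75,600.

F is paid $75,600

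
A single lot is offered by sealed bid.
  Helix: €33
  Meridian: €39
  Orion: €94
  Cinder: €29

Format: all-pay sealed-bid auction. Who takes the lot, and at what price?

Orion pays €94

Bids in order: 94 (Orion) > 39 (Meridian) > 33 (Helix) > 29 (Cinder)
Orion wins with the top bid; all bids are sunk regardless.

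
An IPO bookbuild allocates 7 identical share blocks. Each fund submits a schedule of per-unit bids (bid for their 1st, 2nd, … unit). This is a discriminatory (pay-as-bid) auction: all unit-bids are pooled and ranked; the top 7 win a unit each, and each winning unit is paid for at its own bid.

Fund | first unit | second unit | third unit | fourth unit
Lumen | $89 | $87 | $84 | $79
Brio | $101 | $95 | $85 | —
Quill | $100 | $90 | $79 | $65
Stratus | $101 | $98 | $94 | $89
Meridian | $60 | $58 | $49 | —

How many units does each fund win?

Pooled unit-bids ranked (top 7): 101 (Brio-1), 101 (Stratus-1), 100 (Quill-1), 98 (Stratus-2), 95 (Brio-2), 94 (Stratus-3), 90 (Quill-2)
Next rejected bid: $89 (not a price — pay-as-bid).
Allocation: Brio 2, Quill 2, Stratus 3.

Brio 2, Quill 2, Stratus 3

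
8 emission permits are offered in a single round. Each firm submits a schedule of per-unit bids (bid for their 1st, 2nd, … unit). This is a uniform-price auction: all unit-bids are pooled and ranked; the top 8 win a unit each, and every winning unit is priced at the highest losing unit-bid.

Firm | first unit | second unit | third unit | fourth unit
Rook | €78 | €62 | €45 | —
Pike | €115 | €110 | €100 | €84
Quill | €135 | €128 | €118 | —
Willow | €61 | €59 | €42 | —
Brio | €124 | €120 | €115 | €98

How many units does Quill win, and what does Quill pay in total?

All unit-bids, highest first — top 8: 135 (Quill-1), 128 (Quill-2), 124 (Brio-1), 120 (Brio-2), 118 (Quill-3), 115 (Pike-1), 115 (Brio-3), 110 (Pike-2)
First bid not allocated: €100.
Quill wins 3 unit(s) at €100 each.

Quill: 3 units, pays €300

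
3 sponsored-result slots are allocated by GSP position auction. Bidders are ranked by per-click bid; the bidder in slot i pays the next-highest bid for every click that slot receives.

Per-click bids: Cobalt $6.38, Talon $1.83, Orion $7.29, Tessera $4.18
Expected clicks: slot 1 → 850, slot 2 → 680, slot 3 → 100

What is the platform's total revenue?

Sorting advertisers: $7.29 (Orion) > $6.38 (Cobalt) > $4.18 (Tessera) > $1.83 (Talon)
Slot 1: Orion pays $6.38 × 850 = $5423.00
Slot 2: Cobalt pays $4.18 × 680 = $2842.40
Slot 3: Tessera pays $1.83 × 100 = $183.00
Total = $8448.40

Total revenue: $8448.40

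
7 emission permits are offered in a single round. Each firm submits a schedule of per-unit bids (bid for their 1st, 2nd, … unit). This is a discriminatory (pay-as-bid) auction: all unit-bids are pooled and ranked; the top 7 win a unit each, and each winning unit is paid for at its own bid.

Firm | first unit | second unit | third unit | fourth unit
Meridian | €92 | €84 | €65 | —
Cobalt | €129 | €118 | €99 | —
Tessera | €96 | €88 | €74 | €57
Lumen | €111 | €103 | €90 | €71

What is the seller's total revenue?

Merging the schedules and taking the best 7: 129 (Cobalt-1), 118 (Cobalt-2), 111 (Lumen-1), 103 (Lumen-2), 99 (Cobalt-3), 96 (Tessera-1), 92 (Meridian-1)
Next rejected bid: €90 (not a price — pay-as-bid).
Each winning unit pays its own bid.
Revenue = 129 + 118 + 111 + 103 + 99 + 96 + 92 = €748.

Total revenue: €748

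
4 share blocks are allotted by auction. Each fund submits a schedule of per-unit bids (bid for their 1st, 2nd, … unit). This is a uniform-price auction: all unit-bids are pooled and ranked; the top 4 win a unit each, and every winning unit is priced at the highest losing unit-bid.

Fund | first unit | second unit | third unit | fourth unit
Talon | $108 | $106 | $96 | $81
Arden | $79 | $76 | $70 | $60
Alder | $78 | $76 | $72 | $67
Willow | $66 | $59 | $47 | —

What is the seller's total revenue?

Total revenue: $316

Merging the schedules and taking the best 4: 108 (Talon-1), 106 (Talon-2), 96 (Talon-3), 81 (Talon-4)
Highest rejected unit-bid = $79.
Allocation: Talon 4. Every unit priced at $79.
Revenue = 4 × 79 = $316.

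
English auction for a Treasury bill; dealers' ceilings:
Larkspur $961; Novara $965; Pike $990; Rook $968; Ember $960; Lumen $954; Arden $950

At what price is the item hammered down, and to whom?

Pike wins at $968

Limits ranked: 990 (Pike) > 968 (Rook) > 965 (Novara) > 961 (Larkspur) > 960 (Ember) > 954 (Lumen) > …
Once the price passes $968, only Pike is left; the hammer falls at Rook's limit of $968.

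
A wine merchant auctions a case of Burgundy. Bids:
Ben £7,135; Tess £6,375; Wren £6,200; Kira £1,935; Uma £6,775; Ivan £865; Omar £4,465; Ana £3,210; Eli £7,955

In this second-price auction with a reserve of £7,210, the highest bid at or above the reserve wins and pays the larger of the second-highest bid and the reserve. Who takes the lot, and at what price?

Eli pays £7,210

Rule: the highest bid at or above the reserve wins and pays the larger of the second-highest bid and the reserve.
Bids ranked: 7,955 (Eli) > 7,135 (Ben) > 6,775 (Uma) > 6,375 (Tess) > 6,200 (Wren) > 4,465 (Omar) > …
Eli has the top bid at or above the reserve (£7,955).
max(second-highest £7,135, reserve £7,210) = £7,210.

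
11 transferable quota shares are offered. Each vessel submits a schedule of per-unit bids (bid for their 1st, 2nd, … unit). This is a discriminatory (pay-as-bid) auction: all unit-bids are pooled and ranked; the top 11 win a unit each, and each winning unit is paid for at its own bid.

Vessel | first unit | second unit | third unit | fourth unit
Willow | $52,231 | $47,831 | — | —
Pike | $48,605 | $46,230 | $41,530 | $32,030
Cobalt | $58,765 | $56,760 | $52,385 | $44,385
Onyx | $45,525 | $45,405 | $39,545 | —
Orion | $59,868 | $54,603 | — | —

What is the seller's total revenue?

Total revenue: $568,208

Pooled unit-bids ranked (top 11): 59,868 (Orion-1), 58,765 (Cobalt-1), 56,760 (Cobalt-2), 54,603 (Orion-2), 52,385 (Cobalt-3), 52,231 (Willow-1), 48,605 (Pike-1), 47,831 (Willow-2), 46,230 (Pike-2), 45,525 (Onyx-1), 45,405 (Onyx-2)
Next rejected bid: $44,385 (not a price — pay-as-bid).
Each winning unit pays its own bid.
Revenue = 59,868 + 58,765 + 56,760 + 54,603 + 52,385 + 52,231 + 48,605 + 47,831 + 46,230 + 45,525 + 45,405 = $568,208.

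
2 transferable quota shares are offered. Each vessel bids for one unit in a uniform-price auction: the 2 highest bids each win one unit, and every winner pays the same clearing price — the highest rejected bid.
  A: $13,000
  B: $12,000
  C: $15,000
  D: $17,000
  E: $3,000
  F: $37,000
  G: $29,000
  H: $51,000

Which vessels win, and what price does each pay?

H, F; each pays $29,000

Bids ranked high→low: 51,000 (H), 37,000 (F), 29,000 (G), 17,000 (D), …
The 2 highest are H, F.
First losing bid is G's $29,000, which sets the uniform price.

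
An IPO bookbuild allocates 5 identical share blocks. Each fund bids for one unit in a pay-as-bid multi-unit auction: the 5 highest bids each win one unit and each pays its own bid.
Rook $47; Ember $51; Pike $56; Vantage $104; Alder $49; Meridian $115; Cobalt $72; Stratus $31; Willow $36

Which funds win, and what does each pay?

Ordering the bids: 115 (Meridian), 104 (Vantage), 72 (Cobalt), 56 (Pike), 51 (Ember), 49 (Alder), 47 (Rook), …
Top 5: Meridian, Vantage, Cobalt, Pike, Ember.
Each winner pays its own bid: Meridian $115, Vantage $104, Cobalt $72, Pike $56, Ember $51.

Meridian $115, Vantage $104, Cobalt $72, Pike $56, Ember $51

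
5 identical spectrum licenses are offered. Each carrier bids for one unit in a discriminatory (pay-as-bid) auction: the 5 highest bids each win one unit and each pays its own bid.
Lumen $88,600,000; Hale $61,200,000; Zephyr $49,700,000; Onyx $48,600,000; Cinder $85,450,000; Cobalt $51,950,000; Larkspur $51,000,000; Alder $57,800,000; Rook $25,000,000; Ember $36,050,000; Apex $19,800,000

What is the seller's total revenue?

Ordering the bids: 88,600,000 (Lumen), 85,450,000 (Cinder), 61,200,000 (Hale), 57,800,000 (Alder), 51,950,000 (Cobalt), 51,000,000 (Larkspur), 49,700,000 (Zephyr), …
Top 5: Lumen, Cinder, Hale, Alder, Cobalt.
Total revenue = 88,600,000 + 85,450,000 + 61,200,000 + 57,800,000 + 51,950,000 = $345,000,000.

Total revenue: $345,000,000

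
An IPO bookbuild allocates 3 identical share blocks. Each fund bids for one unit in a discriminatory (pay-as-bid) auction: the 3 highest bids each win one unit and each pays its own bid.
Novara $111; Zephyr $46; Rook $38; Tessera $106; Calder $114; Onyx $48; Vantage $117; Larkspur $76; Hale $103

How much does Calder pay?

Sorting: 117 (Vantage), 114 (Calder), 111 (Novara), 106 (Tessera), 103 (Hale), …
Winners (3 units): Vantage, Calder, Novara.
Calder wins → own bid $114.

Calder pays $114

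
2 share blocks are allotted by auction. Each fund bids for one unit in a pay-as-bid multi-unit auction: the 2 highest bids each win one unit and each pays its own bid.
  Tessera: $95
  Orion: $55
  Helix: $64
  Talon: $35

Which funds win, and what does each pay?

Bids ranked high→low: 95 (Tessera), 64 (Helix), 55 (Orion), 35 (Talon)
Top 2: Tessera, Helix.
Each winner pays its own bid: Tessera $95, Helix $64.

Tessera $95, Helix $64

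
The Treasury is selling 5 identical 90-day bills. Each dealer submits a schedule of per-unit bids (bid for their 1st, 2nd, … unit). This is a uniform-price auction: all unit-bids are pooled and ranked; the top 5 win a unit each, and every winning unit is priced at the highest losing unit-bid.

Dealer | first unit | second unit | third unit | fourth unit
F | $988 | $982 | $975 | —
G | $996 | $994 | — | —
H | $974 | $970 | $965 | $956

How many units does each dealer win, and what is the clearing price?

Pooled unit-bids ranked (top 5): 996 (G-1), 994 (G-2), 988 (F-1), 982 (F-2), 975 (F-3)
The (k+1)-th unit-bid is $974.
Allocation: F 3, G 2.

F 3, G 2; clearing price $974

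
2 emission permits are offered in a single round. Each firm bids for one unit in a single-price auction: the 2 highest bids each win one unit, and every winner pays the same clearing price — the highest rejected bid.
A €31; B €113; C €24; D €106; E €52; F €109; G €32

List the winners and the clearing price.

Ordering the bids: 113 (B), 109 (F), 106 (D), 52 (E), …
Winners (2 units): B, F.
First losing bid is D's €106, which sets the uniform price.

B, F; each pays €106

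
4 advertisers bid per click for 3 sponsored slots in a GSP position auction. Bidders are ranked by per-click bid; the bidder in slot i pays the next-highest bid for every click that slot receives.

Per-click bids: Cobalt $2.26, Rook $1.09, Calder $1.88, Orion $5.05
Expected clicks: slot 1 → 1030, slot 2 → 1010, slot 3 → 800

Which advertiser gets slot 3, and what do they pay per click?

Calder; $1.09 per click

Sorting advertisers: $5.05 (Orion) > $2.26 (Cobalt) > $1.88 (Calder) > $1.09 (Rook)
Slot 3 goes to the third-ranked bidder, Calder, who pays the next bid down: $1.09/click.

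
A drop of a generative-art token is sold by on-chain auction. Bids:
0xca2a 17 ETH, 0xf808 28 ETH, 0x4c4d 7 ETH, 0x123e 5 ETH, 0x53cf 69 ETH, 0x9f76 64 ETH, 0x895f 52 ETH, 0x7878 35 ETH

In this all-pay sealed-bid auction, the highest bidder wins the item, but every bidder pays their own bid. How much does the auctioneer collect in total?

Sorting bids: 69 (0x53cf) > 64 (0x9f76) > 52 (0x895f) > 35 (0x7878) > 28 (0xf808) > 17 (0xca2a) > …
0x53cf wins with the top bid; all bids are sunk regardless.
Every bidder forfeits their bid regardless of winning.
Revenue = 17 + 28 + 7 + 5 + 69 + 64 + 52 + 35 = 277 ETH.

Total revenue: 277 ETH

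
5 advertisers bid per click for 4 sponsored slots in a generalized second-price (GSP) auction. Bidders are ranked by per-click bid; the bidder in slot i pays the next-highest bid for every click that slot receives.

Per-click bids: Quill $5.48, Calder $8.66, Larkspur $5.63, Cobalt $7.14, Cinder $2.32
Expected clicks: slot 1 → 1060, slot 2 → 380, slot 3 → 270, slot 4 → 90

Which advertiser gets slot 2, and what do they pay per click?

Ranked by bid: $8.66 (Calder) > $7.14 (Cobalt) > $5.63 (Larkspur) > $5.48 (Quill) > $2.32 (Cinder)
Slot 2 goes to the second-ranked bidder, Cobalt, who pays the next bid down: $5.63/click.

Cobalt; $5.63 per click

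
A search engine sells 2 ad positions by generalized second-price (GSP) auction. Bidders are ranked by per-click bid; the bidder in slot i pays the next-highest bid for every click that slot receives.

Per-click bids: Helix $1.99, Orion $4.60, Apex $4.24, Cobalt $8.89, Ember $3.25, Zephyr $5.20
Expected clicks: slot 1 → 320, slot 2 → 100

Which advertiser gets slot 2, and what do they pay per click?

Sorting advertisers: $8.89 (Cobalt) > $5.20 (Zephyr) > $4.60 (Orion) > …
Slot 2 goes to the second-ranked bidder, Zephyr, who pays the next bid down: $4.60/click.

Zephyr; $4.60 per click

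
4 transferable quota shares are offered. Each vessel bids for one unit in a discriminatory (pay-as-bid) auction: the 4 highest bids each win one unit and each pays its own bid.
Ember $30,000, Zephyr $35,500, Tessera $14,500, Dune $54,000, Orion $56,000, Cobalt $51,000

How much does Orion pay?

Orion pays $56,000

Sorting: 56,000 (Orion), 54,000 (Dune), 51,000 (Cobalt), 35,500 (Zephyr), 30,000 (Ember), 14,500 (Tessera)
Winners (4 units): Orion, Dune, Cobalt, Zephyr.
Orion wins → own bid $56,000.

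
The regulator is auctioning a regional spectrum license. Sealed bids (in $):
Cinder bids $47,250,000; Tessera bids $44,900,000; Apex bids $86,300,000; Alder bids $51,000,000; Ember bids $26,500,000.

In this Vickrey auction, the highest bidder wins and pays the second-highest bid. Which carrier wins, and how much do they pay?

Apex pays $51,000,000

Bids ranked: 86,300,000 (Apex) > 51,000,000 (Alder) > 47,250,000 (Cinder) > 44,900,000 (Tessera) > 26,500,000 (Ember)
Apex wins with the highest bid; price is set by the runner-up at $51,000,000.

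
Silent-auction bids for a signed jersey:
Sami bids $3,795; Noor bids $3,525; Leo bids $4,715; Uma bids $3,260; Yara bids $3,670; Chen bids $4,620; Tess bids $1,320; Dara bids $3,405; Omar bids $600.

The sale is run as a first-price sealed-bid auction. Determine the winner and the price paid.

Sorting bids: 4,715 (Leo) > 4,620 (Chen) > 3,795 (Sami) > 3,670 (Yara) > 3,525 (Noor) > 3,405 (Dara) > …
Leo has the highest bid and pays exactly that: $4,715.

Leo pays $4,715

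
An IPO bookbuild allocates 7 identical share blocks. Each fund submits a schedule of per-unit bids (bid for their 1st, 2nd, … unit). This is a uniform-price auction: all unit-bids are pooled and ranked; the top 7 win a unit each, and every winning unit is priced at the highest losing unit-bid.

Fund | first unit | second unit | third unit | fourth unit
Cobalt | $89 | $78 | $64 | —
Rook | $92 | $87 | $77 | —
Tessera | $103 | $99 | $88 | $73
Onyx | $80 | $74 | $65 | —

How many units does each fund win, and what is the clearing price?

All unit-bids, highest first — top 7: 103 (Tessera-1), 99 (Tessera-2), 92 (Rook-1), 89 (Cobalt-1), 88 (Tessera-3), 87 (Rook-2), 80 (Onyx-1)
First bid not allocated: $78.
Allocation: Cobalt 1, Onyx 1, Rook 2, Tessera 3.

Cobalt 1, Onyx 1, Rook 2, Tessera 3; clearing price $78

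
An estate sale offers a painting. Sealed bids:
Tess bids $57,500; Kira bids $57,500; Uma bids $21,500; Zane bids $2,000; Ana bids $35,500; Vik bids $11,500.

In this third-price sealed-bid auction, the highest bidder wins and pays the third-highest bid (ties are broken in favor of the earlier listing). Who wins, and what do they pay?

Third-price sealed-bid auction: the highest bidder wins and pays the third-highest bid.
Bids ranked: 57,500 (Tess) > 57,500 (Kira) > 35,500 (Ana) > 21,500 (Uma) > 11,500 (Vik) > 2,000 (Zane)
Tie at $57,500 → Tess wins by tie-break.
Tess wins; payment is bid #3 in the ranking = $35,500.

Tess pays $35,500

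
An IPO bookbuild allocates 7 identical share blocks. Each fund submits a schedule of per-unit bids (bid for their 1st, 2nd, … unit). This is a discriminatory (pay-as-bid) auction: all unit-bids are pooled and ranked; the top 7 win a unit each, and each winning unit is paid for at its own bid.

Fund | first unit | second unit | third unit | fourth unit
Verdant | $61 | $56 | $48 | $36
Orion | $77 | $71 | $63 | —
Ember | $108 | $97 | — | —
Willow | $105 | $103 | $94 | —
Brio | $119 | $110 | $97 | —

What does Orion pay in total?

Pooled unit-bids ranked (top 7): 119 (Brio-1), 110 (Brio-2), 108 (Ember-1), 105 (Willow-1), 103 (Willow-2), 97 (Ember-2), 97 (Brio-3)
Next rejected bid: $94 (not a price — pay-as-bid).
Orion wins no units.

Orion pays $0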